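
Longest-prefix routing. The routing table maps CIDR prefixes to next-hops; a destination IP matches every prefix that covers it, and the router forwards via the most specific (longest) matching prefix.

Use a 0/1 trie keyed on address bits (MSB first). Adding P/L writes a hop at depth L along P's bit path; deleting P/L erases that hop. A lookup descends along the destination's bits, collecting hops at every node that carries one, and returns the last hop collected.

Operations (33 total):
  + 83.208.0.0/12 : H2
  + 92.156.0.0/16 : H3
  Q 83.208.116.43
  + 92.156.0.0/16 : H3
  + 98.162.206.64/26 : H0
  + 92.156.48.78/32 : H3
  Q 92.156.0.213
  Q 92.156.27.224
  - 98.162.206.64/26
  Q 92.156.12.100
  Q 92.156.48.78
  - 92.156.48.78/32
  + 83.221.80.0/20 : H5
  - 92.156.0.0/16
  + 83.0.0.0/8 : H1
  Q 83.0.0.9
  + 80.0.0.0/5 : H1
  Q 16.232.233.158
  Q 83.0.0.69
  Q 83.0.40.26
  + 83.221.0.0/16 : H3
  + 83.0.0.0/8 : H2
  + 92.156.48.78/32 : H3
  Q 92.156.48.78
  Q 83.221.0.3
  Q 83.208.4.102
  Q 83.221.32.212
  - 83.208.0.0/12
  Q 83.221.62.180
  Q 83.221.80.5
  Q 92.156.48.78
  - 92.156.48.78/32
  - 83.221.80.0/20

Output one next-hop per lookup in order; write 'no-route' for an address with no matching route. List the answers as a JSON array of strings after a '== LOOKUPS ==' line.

Apply in order:
  add 83.208.0.0/12 -> H2 at depth 12
  add 92.156.0.0/16 -> H3 at depth 16
  lookup 83.208.116.43: bits 010100111101 walk d0:-→d1:-→d2:-→d3:-→d4:-→d5:-→d6:-→d7:-→d8:-→d9:-→d10:-→d11:-→d12:H2 -> H2
  add 92.156.0.0/16 -> H3 at depth 16
  add 98.162.206.64/26 -> H0 at depth 26
  add 92.156.48.78/32 -> H3 at depth 32
  lookup 92.156.0.213: bits 010111001001110000 walk d0:-→d1:-→d2:-→d3:-→d4:-→d5:-→d6:-→d7:-→d8:-→d9:-→d10:-→d11:-→d12:-→d13:-→d14:-→d15:-→d16:H3→d17:-→d18:- -> H3
  lookup 92.156.27.224: bits 010111001001110000 walk d0:-→d1:-→d2:-→d3:-→d4:-→d5:-→d6:-→d7:-→d8:-→d9:-→d10:-→d11:-→d12:-→d13:-→d14:-→d15:-→d16:H3→d17:-→d18:- -> H3
  - 98.162.206.64/26 clear@26
  lookup 92.156.12.100: bits 010111001001110000 walk d0:-→d1:-→d2:-→d3:-→d4:-→d5:-→d6:-→d7:-→d8:-→d9:-→d10:-→d11:-→d12:-→d13:-→d14:-→d15:-→d16:H3→d17:-→d18:- -> H3
  lookup 92.156.48.78: bits 01011100100111000011000001001110 walk d0:-→d1:-→d2:-→d3:-→d4:-→d5:-→d6:-→d7:-→d8:-→d9:-→d10:-→d11:-→d12:-→d13:-→d14:-→d15:-→d16:H3→d17:-→d18:-→d19:-→d20:-→d21:-→d22:-→d23:-→d24:-→d25:-→d26:-→d27:-→d28:-→d29:-→d30:-→d31:-→d32:H3 -> H3
  - 92.156.48.78/32 clear@32
  add 83.221.80.0/20 -> H5 at depth 20
  - 92.156.0.0/16 clear@16
  add 83.0.0.0/8 -> H1 at depth 8
  lookup 83.0.0.9: bits 01010011 walk d0:-→d1:-→d2:-→d3:-→d4:-→d5:-→d6:-→d7:-→d8:H1 -> H1
  add 80.0.0.0/5 -> H1 at depth 5
  lookup 16.232.233.158: bits 0 walk d0:-→d1:- -> no-route
  lookup 83.0.0.69: bits 01010011 walk d0:-→d1:-→d2:-→d3:-→d4:-→d5:H1→d6:-→d7:-→d8:H1 -> H1
  lookup 83.0.40.26: bits 01010011 walk d0:-→d1:-→d2:-→d3:-→d4:-→d5:H1→d6:-→d7:-→d8:H1 -> H1
  add 83.221.0.0/16 -> H3 at depth 16
  add 83.0.0.0/8 -> H2 at depth 8
  add 92.156.48.78/32 -> H3 at depth 32
  lookup 92.156.48.78: bits 01011100100111000011000001001110 walk d0:-→d1:-→d2:-→d3:-→d4:-→d5:-→d6:-→d7:-→d8:-→d9:-→d10:-→d11:-→d12:-→d13:-→d14:-→d15:-→d16:-→d17:-→d18:-→d19:-→d20:-→d21:-→d22:-→d23:-→d24:-→d25:-→d26:-→d27:-→d28:-→d29:-→d30:-→d31:-→d32:H3 -> H3
  lookup 83.221.0.3: bits 01010011110111010 walk d0:-→d1:-→d2:-→d3:-→d4:-→d5:H1→d6:-→d7:-→d8:H2→d9:-→d10:-→d11:-→d12:H2→d13:-→d14:-→d15:-→d16:H3→d17:- -> H3
  lookup 83.208.4.102: bits 010100111101 walk d0:-→d1:-→d2:-→d3:-→d4:-→d5:H1→d6:-→d7:-→d8:H2→d9:-→d10:-→d11:-→d12:H2 -> H2
  lookup 83.221.32.212: bits 01010011110111010 walk d0:-→d1:-→d2:-→d3:-→d4:-→d5:H1→d6:-→d7:-→d8:H2→d9:-→d10:-→d11:-→d12:H2→d13:-→d14:-→d15:-→d16:H3→d17:- -> H3
  - 83.208.0.0/12 clear@12
  lookup 83.221.62.180: bits 01010011110111010 walk d0:-→d1:-→d2:-→d3:-→d4:-→d5:H1→d6:-→d7:-→d8:H2→d9:-→d10:-→d11:-→d12:-→d13:-→d14:-→d15:-→d16:H3→d17:- -> H3
  lookup 83.221.80.5: bits 01010011110111010101 walk d0:-→d1:-→d2:-→d3:-→d4:-→d5:H1→d6:-→d7:-→d8:H2→d9:-→d10:-→d11:-→d12:-→d13:-→d14:-→d15:-→d16:H3→d17:-→d18:-→d19:-→d20:H5 -> H5
  lookup 92.156.48.78: bits 01011100100111000011000001001110 walk d0:-→d1:-→d2:-→d3:-→d4:-→d5:-→d6:-→d7:-→d8:-→d9:-→d10:-→d11:-→d12:-→d13:-→d14:-→d15:-→d16:-→d17:-→d18:-→d19:-→d20:-→d21:-→d22:-→d23:-→d24:-→d25:-→d26:-→d27:-→d28:-→d29:-→d30:-→d31:-→d32:H3 -> H3
  - 92.156.48.78/32 clear@32
  - 83.221.80.0/20 clear@20

== LOOKUPS ==
["H2","H3","H3","H3","H3","H1","no-route","H1","H1","H3","H3","H2","H3","H3","H5","H3"]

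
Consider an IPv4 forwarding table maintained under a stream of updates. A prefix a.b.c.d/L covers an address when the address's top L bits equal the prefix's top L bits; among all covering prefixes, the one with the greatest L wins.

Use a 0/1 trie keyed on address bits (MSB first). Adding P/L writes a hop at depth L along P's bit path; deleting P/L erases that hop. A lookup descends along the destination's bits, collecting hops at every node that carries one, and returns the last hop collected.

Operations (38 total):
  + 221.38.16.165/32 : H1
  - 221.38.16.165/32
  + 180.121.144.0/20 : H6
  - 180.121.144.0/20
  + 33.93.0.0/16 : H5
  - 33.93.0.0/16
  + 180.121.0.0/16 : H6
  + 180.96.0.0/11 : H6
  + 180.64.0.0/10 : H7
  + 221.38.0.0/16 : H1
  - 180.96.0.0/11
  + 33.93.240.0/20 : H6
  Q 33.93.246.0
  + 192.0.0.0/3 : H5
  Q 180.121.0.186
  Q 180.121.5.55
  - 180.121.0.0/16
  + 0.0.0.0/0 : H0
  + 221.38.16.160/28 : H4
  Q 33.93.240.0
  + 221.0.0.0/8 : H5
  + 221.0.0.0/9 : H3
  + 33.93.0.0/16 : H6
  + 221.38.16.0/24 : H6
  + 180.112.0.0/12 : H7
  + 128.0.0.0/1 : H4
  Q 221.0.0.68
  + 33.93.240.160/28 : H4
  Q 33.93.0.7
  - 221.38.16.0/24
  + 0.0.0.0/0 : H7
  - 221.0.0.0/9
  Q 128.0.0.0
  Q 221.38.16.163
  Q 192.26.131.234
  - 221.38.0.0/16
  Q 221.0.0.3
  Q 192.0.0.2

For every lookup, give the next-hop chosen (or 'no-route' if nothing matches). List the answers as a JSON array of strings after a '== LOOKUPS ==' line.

Apply in order:
  + 221.38.16.165/32 (H1) depth=32
  del 221.38.16.165/32 (clear depth 32)
  + 180.121.144.0/20 (H6) depth=20
  del 180.121.144.0/20 (clear depth 20)
  + 33.93.0.0/16 (H5) depth=16
  del 33.93.0.0/16 (clear depth 16)
  + 180.121.0.0/16 (H6) depth=16
  + 180.96.0.0/11 (H6) depth=11
  + 180.64.0.0/10 (H7) depth=10
  + 221.38.0.0/16 (H1) depth=16
  del 180.96.0.0/11 (clear depth 11)
  + 33.93.240.0/20 (H6) depth=20
  ? 33.93.246.0  path d0:-→d1:-→d2:-→d3:-→d4:-→d5:-→d6:-→d7:-→d8:-→d9:-→d10:-→d11:-→d12:-→d13:-→d14:-→d15:-→d16:-→d17:-→d18:-→d19:-→d20:H6  best=H6
  + 192.0.0.0/3 (H5) depth=3
  ? 180.121.0.186  path d0:-→d1:-→d2:-→d3:-→d4:-→d5:-→d6:-→d7:-→d8:-→d9:-→d10:H7→d11:-→d12:-→d13:-→d14:-→d15:-→d16:H6  best=H6
  ? 180.121.5.55  path d0:-→d1:-→d2:-→d3:-→d4:-→d5:-→d6:-→d7:-→d8:-→d9:-→d10:H7→d11:-→d12:-→d13:-→d14:-→d15:-→d16:H6  best=H6
  del 180.121.0.0/16 (clear depth 16)
  + 0.0.0.0/0 (H0) depth=0
  + 221.38.16.160/28 (H4) depth=28
  ? 33.93.240.0  path d0:H0→d1:-→d2:-→d3:-→d4:-→d5:-→d6:-→d7:-→d8:-→d9:-→d10:-→d11:-→d12:-→d13:-→d14:-→d15:-→d16:-→d17:-→d18:-→d19:-→d20:H6  best=H6
  + 221.0.0.0/8 (H5) depth=8
  + 221.0.0.0/9 (H3) depth=9
  + 33.93.0.0/16 (H6) depth=16
  + 221.38.16.0/24 (H6) depth=24
  + 180.112.0.0/12 (H7) depth=12
  + 128.0.0.0/1 (H4) depth=1
  ? 221.0.0.68  path d0:H0→d1:H4→d2:-→d3:H5→d4:-→d5:-→d6:-→d7:-→d8:H5→d9:H3→d10:-  best=H3
  + 33.93.240.160/28 (H4) depth=28
  ? 33.93.0.7  path d0:H0→d1:-→d2:-→d3:-→d4:-→d5:-→d6:-→d7:-→d8:-→d9:-→d10:-→d11:-→d12:-→d13:-→d14:-→d15:-→d16:H6  best=H6
  del 221.38.16.0/24 (clear depth 24)
  + 0.0.0.0/0 (H7) depth=0
  del 221.0.0.0/9 (clear depth 9)
  ? 128.0.0.0  path d0:H7→d1:H4→d2:-  best=H4
  ? 221.38.16.163  path d0:H7→d1:H4→d2:-→d3:H5→d4:-→d5:-→d6:-→d7:-→d8:H5→d9:-→d10:-→d11:-→d12:-→d13:-→d14:-→d15:-→d16:H1→d17:-→d18:-→d19:-→d20:-→d21:-→d22:-→d23:-→d24:-→d25:-→d26:-→d27:-→d28:H4→d29:-  best=H4
  ? 192.26.131.234  path d0:H7→d1:H4→d2:-→d3:H5  best=H5
  del 221.38.0.0/16 (clear depth 16)
  ? 221.0.0.3  path d0:H7→d1:H4→d2:-→d3:H5→d4:-→d5:-→d6:-→d7:-→d8:H5→d9:-→d10:-  best=H5
  ? 192.0.0.2  path d0:H7→d1:H4→d2:-→d3:H5  best=H5

== LOOKUPS ==
["H6","H6","H6","H6","H3","H6","H4","H4","H5","H5","H5"]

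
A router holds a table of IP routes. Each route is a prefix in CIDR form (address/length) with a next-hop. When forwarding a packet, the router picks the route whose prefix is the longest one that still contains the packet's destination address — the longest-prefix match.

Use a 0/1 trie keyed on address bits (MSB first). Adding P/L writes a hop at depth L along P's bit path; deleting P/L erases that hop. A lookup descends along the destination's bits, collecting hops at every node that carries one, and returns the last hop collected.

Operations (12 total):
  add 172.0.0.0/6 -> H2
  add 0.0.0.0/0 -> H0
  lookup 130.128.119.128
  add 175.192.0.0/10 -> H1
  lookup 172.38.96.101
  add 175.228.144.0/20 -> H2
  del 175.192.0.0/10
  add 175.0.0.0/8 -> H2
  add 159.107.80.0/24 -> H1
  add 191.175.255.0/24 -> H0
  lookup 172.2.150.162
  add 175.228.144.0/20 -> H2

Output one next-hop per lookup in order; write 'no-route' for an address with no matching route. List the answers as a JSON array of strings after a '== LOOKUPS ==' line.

Process each operation:
  + 172.0.0.0/6 (H2) depth=6
  + 0.0.0.0/0 (H0) depth=0
  lookup 130.128.119.128: bits 10 walk d0:H0→d1:-→d2:- -> H0
  + 175.192.0.0/10 (H1) depth=10
  lookup 172.38.96.101: bits 101011 walk d0:H0→d1:-→d2:-→d3:-→d4:-→d5:-→d6:H2 -> H2
  + 175.228.144.0/20 (H2) depth=20
  del 175.192.0.0/10 (clear depth 10)
  + 175.0.0.0/8 (H2) depth=8
  + 159.107.80.0/24 (H1) depth=24
  + 191.175.255.0/24 (H0) depth=24
  lookup 172.2.150.162: bits 101011 walk d0:H0→d1:-→d2:-→d3:-→d4:-→d5:-→d6:H2 -> H2
  + 175.228.144.0/20 (H2) depth=20

== LOOKUPS ==
["H0","H2","H2"]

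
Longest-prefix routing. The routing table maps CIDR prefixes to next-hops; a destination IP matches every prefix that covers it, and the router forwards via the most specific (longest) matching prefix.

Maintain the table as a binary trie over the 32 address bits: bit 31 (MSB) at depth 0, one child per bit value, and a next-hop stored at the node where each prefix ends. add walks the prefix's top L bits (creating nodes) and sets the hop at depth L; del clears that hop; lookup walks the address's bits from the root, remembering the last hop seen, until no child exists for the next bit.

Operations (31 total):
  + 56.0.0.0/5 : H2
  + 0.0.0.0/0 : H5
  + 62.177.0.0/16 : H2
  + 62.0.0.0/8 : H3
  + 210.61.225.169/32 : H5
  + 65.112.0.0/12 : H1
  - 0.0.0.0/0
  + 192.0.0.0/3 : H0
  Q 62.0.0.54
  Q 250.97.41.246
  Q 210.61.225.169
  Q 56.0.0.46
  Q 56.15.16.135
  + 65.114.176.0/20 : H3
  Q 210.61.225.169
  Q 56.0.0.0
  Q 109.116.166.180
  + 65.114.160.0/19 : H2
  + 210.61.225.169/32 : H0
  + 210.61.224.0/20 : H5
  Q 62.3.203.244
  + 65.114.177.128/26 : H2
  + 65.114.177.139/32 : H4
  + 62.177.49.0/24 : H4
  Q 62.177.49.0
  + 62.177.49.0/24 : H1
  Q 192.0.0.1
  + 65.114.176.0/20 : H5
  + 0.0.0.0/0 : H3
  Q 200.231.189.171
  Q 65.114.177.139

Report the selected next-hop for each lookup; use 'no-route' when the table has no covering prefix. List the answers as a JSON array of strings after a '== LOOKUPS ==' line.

Process each operation:
  + 56.0.0.0/5 (H2) depth=5
  + 0.0.0.0/0 (H5) depth=0
  + 62.177.0.0/16 (H2) depth=16
  + 62.0.0.0/8 (H3) depth=8
  + 210.61.225.169/32 (H5) depth=32
  + 65.112.0.0/12 (H1) depth=12
  - 0.0.0.0/0 clear@0
  + 192.0.0.0/3 (H0) depth=3
  lookup 62.0.0.54: bits 00111110 walk d0:-→d1:-→d2:-→d3:-→d4:-→d5:H2→d6:-→d7:-→d8:H3 -> H3
  lookup 250.97.41.246: bits 11 walk d0:-→d1:-→d2:- -> no-route
  lookup 210.61.225.169: bits 11010010001111011110000110101001 walk d0:-→d1:-→d2:-→d3:H0→d4:-→d5:-→d6:-→d7:-→d8:-→d9:-→d10:-→d11:-→d12:-→d13:-→d14:-→d15:-→d16:-→d17:-→d18:-→d19:-→d20:-→d21:-→d22:-→d23:-→d24:-→d25:-→d26:-→d27:-→d28:-→d29:-→d30:-→d31:-→d32:H5 -> H5
  lookup 56.0.0.46: bits 00111 walk d0:-→d1:-→d2:-→d3:-→d4:-→d5:H2 -> H2
  lookup 56.15.16.135: bits 00111 walk d0:-→d1:-→d2:-→d3:-→d4:-→d5:H2 -> H2
  + 65.114.176.0/20 (H3) depth=20
  lookup 210.61.225.169: bits 11010010001111011110000110101001 walk d0:-→d1:-→d2:-→d3:H0→d4:-→d5:-→d6:-→d7:-→d8:-→d9:-→d10:-→d11:-→d12:-→d13:-→d14:-→d15:-→d16:-→d17:-→d18:-→d19:-→d20:-→d21:-→d22:-→d23:-→d24:-→d25:-→d26:-→d27:-→d28:-→d29:-→d30:-→d31:-→d32:H5 -> H5
  lookup 56.0.0.0: bits 00111 walk d0:-→d1:-→d2:-→d3:-→d4:-→d5:H2 -> H2
  lookup 109.116.166.180: bits 01 walk d0:-→d1:-→d2:- -> no-route
  + 65.114.160.0/19 (H2) depth=19
  + 210.61.225.169/32 (H0) depth=32
  + 210.61.224.0/20 (H5) depth=20
  lookup 62.3.203.244: bits 00111110 walk d0:-→d1:-→d2:-→d3:-→d4:-→d5:H2→d6:-→d7:-→d8:H3 -> H3
  + 65.114.177.128/26 (H2) depth=26
  + 65.114.177.139/32 (H4) depth=32
  + 62.177.49.0/24 (H4) depth=24
  lookup 62.177.49.0: bits 001111101011000100110001 walk d0:-→d1:-→d2:-→d3:-→d4:-→d5:H2→d6:-→d7:-→d8:H3→d9:-→d10:-→d11:-→d12:-→d13:-→d14:-→d15:-→d16:H2→d17:-→d18:-→d19:-→d20:-→d21:-→d22:-→d23:-→d24:H4 -> H4
  + 62.177.49.0/24 (H1) depth=24
  lookup 192.0.0.1: bits 110 walk d0:-→d1:-→d2:-→d3:H0 -> H0
  + 65.114.176.0/20 (H5) depth=20
  + 0.0.0.0/0 (H3) depth=0
  lookup 200.231.189.171: bits 110 walk d0:H3→d1:-→d2:-→d3:H0 -> H0
  lookup 65.114.177.139: bits 01000001011100101011000110001011 walk d0:H3→d1:-→d2:-→d3:-→d4:-→d5:-→d6:-→d7:-→d8:-→d9:-→d10:-→d11:-→d12:H1→d13:-→d14:-→d15:-→d16:-→d17:-→d18:-→d19:H2→d20:H5→d21:-→d22:-→d23:-→d24:-→d25:-→d26:H2→d27:-→d28:-→d29:-→d30:-→d31:-→d32:H4 -> H4

== LOOKUPS ==
["H3","no-route","H5","H2","H2","H5","H2","no-route","H3","H4","H0","H0","H4"]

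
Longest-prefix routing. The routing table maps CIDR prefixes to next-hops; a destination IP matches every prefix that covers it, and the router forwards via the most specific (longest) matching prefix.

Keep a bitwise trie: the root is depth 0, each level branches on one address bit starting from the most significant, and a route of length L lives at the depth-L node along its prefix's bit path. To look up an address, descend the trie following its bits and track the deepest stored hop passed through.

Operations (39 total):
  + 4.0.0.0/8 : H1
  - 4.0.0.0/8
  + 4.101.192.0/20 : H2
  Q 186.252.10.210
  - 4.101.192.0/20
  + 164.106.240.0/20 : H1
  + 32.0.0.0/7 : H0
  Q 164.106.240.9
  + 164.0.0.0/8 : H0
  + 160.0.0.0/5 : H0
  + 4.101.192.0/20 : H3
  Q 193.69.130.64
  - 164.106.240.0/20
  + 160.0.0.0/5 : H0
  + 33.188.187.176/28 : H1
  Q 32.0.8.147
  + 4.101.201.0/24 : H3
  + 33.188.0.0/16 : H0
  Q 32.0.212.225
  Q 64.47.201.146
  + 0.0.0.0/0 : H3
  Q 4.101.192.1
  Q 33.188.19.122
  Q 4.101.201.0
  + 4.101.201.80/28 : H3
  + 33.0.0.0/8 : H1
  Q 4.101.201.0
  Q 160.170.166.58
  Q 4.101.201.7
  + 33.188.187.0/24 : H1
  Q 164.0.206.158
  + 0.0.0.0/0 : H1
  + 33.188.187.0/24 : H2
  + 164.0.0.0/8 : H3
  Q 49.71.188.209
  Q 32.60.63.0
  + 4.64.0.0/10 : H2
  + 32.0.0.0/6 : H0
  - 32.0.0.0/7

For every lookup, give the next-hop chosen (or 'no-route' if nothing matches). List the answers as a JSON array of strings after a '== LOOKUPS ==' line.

Trace:
  + 4.0.0.0/8 (H1) depth=8
  - 4.0.0.0/8 clear@8
  + 4.101.192.0/20 (H2) depth=20
  ? 186.252.10.210  path d0:-  best=no-route
  - 4.101.192.0/20 clear@20
  + 164.106.240.0/20 (H1) depth=20
  + 32.0.0.0/7 (H0) depth=7
  ? 164.106.240.9  path d0:-→d1:-→d2:-→d3:-→d4:-→d5:-→d6:-→d7:-→d8:-→d9:-→d10:-→d11:-→d12:-→d13:-→d14:-→d15:-→d16:-→d17:-→d18:-→d19:-→d20:H1  best=H1
  + 164.0.0.0/8 (H0) depth=8
  + 160.0.0.0/5 (H0) depth=5
  + 4.101.192.0/20 (H3) depth=20
  ? 193.69.130.64  path d0:-→d1:-  best=no-route
  - 164.106.240.0/20 clear@20
  + 160.0.0.0/5 (H0) depth=5
  + 33.188.187.176/28 (H1) depth=28
  ? 32.0.8.147  path d0:-→d1:-→d2:-→d3:-→d4:-→d5:-→d6:-→d7:H0  best=H0
  + 4.101.201.0/24 (H3) depth=24
  + 33.188.0.0/16 (H0) depth=16
  ? 32.0.212.225  path d0:-→d1:-→d2:-→d3:-→d4:-→d5:-→d6:-→d7:H0  best=H0
  ? 64.47.201.146  path d0:-→d1:-  best=no-route
  + 0.0.0.0/0 (H3) depth=0
  ? 4.101.192.1  path d0:H3→d1:-→d2:-→d3:-→d4:-→d5:-→d6:-→d7:-→d8:-→d9:-→d10:-→d11:-→d12:-→d13:-→d14:-→d15:-→d16:-→d17:-→d18:-→d19:-→d20:H3  best=H3
  ? 33.188.19.122  path d0:H3→d1:-→d2:-→d3:-→d4:-→d5:-→d6:-→d7:H0→d8:-→d9:-→d10:-→d11:-→d12:-→d13:-→d14:-→d15:-→d16:H0  best=H0
  ? 4.101.201.0  path d0:H3→d1:-→d2:-→d3:-→d4:-→d5:-→d6:-→d7:-→d8:-→d9:-→d10:-→d11:-→d12:-→d13:-→d14:-→d15:-→d16:-→d17:-→d18:-→d19:-→d20:H3→d21:-→d22:-→d23:-→d24:H3  best=H3
  + 4.101.201.80/28 (H3) depth=28
  + 33.0.0.0/8 (H1) depth=8
  ? 4.101.201.0  path d0:H3→d1:-→d2:-→d3:-→d4:-→d5:-→d6:-→d7:-→d8:-→d9:-→d10:-→d11:-→d12:-→d13:-→d14:-→d15:-→d16:-→d17:-→d18:-→d19:-→d20:H3→d21:-→d22:-→d23:-→d24:H3→d25:-  best=H3
  ? 160.170.166.58  path d0:H3→d1:-→d2:-→d3:-→d4:-→d5:H0  best=H0
  ? 4.101.201.7  path d0:H3→d1:-→d2:-→d3:-→d4:-→d5:-→d6:-→d7:-→d8:-→d9:-→d10:-→d11:-→d12:-→d13:-→d14:-→d15:-→d16:-→d17:-→d18:-→d19:-→d20:H3→d21:-→d22:-→d23:-→d24:H3→d25:-  best=H3
  + 33.188.187.0/24 (H1) depth=24
  ? 164.0.206.158  path d0:H3→d1:-→d2:-→d3:-→d4:-→d5:H0→d6:-→d7:-→d8:H0→d9:-  best=H0
  + 0.0.0.0/0 (H1) depth=0
  + 33.188.187.0/24 (H2) depth=24
  + 164.0.0.0/8 (H3) depth=8
  ? 49.71.188.209  path d0:H1→d1:-→d2:-→d3:-  best=H1
  ? 32.60.63.0  path d0:H1→d1:-→d2:-→d3:-→d4:-→d5:-→d6:-→d7:H0  best=H0
  + 4.64.0.0/10 (H2) depth=10
  + 32.0.0.0/6 (H0) depth=6
  - 32.0.0.0/7 clear@7

== LOOKUPS ==
["no-route","H1","no-route","H0","H0","no-route","H3","H0","H3","H3","H0","H3","H0","H1","H0"]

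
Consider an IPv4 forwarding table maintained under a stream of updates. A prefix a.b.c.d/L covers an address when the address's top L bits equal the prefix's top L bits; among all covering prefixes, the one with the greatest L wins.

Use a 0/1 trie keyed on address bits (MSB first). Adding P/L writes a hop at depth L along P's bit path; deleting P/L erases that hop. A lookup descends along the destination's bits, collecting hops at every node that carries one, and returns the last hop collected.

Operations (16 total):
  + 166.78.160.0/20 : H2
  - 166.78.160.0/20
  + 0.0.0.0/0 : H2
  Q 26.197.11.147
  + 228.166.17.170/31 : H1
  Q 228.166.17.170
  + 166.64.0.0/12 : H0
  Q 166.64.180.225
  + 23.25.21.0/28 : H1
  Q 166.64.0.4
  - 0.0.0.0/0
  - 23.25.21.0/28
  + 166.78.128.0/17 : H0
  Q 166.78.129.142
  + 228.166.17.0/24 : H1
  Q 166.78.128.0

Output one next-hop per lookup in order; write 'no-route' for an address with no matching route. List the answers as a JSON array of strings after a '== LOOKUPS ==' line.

Apply in order:
  + 166.78.160.0/20 (H2) depth=20
  del 166.78.160.0/20 (clear depth 20)
  + 0.0.0.0/0 (H2) depth=0
  Q 26.197.11.147: descend ε ; hops seen [H2] ; pick H2
  + 228.166.17.170/31 (H1) depth=31
  Q 228.166.17.170: descend 1110010010100110000100011010101 ; hops seen [H2,H1] ; pick H1
  + 166.64.0.0/12 (H0) depth=12
  Q 166.64.180.225: descend 101001100100 ; hops seen [H2,H0] ; pick H0
  + 23.25.21.0/28 (H1) depth=28
  Q 166.64.0.4: descend 101001100100 ; hops seen [H2,H0] ; pick H0
  del 0.0.0.0/0 (clear depth 0)
  del 23.25.21.0/28 (clear depth 28)
  + 166.78.128.0/17 (H0) depth=17
  Q 166.78.129.142: descend 101001100100111010 ; hops seen [H0,H0] ; pick H0
  + 228.166.17.0/24 (H1) depth=24
  Q 166.78.128.0: descend 101001100100111010 ; hops seen [H0,H0] ; pick H0

== LOOKUPS ==
["H2","H1","H0","H0","H0","H0"]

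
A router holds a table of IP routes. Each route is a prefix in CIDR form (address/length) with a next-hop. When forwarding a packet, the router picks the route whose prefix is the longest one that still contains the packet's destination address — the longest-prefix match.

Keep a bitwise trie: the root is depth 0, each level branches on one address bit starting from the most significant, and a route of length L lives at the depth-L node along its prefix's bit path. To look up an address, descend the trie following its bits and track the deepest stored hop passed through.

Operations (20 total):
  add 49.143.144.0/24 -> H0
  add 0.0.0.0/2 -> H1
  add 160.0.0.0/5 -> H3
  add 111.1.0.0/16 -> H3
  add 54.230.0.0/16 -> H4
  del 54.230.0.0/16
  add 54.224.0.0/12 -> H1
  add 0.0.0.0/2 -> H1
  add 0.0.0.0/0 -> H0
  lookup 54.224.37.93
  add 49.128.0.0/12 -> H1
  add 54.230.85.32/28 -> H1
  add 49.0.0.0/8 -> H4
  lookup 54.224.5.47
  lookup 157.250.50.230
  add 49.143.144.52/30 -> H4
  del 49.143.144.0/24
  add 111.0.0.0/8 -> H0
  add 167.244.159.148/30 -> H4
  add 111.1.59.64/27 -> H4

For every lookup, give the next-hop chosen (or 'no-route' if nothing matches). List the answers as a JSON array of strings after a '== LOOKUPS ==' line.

Process each operation:
  add 49.143.144.0/24 -> H0 at depth 24
  add 0.0.0.0/2 -> H1 at depth 2
  add 160.0.0.0/5 -> H3 at depth 5
  add 111.1.0.0/16 -> H3 at depth 16
  add 54.230.0.0/16 -> H4 at depth 16
  - 54.230.0.0/16 clear@16
  add 54.224.0.0/12 -> H1 at depth 12
  add 0.0.0.0/2 -> H1 at depth 2
  add 0.0.0.0/0 -> H0 at depth 0
  Q 54.224.37.93: descend 0011011011100 ; hops seen [H0,H1,H1] ; pick H1
  add 49.128.0.0/12 -> H1 at depth 12
  add 54.230.85.32/28 -> H1 at depth 28
  add 49.0.0.0/8 -> H4 at depth 8
  Q 54.224.5.47: descend 0011011011100 ; hops seen [H0,H1,H1] ; pick H1
  Q 157.250.50.230: descend 10 ; hops seen [H0] ; pick H0
  add 49.143.144.52/30 -> H4 at depth 30
  - 49.143.144.0/24 clear@24
  add 111.0.0.0/8 -> H0 at depth 8
  add 167.244.159.148/30 -> H4 at depth 30
  add 111.1.59.64/27 -> H4 at depth 27

== LOOKUPS ==
["H1","H1","H0"]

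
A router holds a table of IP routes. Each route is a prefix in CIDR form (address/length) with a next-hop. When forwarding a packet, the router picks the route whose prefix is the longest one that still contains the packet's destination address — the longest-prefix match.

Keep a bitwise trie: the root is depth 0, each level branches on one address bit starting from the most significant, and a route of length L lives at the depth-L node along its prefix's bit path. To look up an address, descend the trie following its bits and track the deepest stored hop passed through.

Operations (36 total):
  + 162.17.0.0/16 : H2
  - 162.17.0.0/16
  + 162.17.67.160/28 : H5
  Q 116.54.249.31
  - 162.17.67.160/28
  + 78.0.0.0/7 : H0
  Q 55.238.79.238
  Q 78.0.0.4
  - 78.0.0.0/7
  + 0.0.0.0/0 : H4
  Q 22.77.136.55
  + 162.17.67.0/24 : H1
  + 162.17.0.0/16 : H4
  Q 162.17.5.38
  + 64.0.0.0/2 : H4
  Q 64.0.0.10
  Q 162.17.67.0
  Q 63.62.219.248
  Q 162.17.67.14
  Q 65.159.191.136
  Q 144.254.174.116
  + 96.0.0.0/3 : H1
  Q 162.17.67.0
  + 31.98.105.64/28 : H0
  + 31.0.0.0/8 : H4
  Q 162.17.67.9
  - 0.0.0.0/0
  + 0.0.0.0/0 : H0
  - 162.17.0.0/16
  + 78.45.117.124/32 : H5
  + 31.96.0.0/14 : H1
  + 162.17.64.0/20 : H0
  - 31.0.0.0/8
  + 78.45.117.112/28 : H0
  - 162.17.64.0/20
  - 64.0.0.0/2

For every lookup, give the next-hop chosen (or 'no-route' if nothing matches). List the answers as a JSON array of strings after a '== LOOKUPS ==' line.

Trace:
  + 162.17.0.0/16 (H2) depth=16
  del 162.17.0.0/16 (clear depth 16)
  + 162.17.67.160/28 (H5) depth=28
  ? 116.54.249.31  path d0:-  best=no-route
  del 162.17.67.160/28 (clear depth 28)
  + 78.0.0.0/7 (H0) depth=7
  ? 55.238.79.238  path d0:-→d1:-  best=no-route
  ? 78.0.0.4  path d0:-→d1:-→d2:-→d3:-→d4:-→d5:-→d6:-→d7:H0  best=H0
  del 78.0.0.0/7 (clear depth 7)
  + 0.0.0.0/0 (H4) depth=0
  ? 22.77.136.55  path d0:H4→d1:-  best=H4
  + 162.17.67.0/24 (H1) depth=24
  + 162.17.0.0/16 (H4) depth=16
  ? 162.17.5.38  path d0:H4→d1:-→d2:-→d3:-→d4:-→d5:-→d6:-→d7:-→d8:-→d9:-→d10:-→d11:-→d12:-→d13:-→d14:-→d15:-→d16:H4→d17:-  best=H4
  + 64.0.0.0/2 (H4) depth=2
  ? 64.0.0.10  path d0:H4→d1:-→d2:H4→d3:-→d4:-  best=H4
  ? 162.17.67.0  path d0:H4→d1:-→d2:-→d3:-→d4:-→d5:-→d6:-→d7:-→d8:-→d9:-→d10:-→d11:-→d12:-→d13:-→d14:-→d15:-→d16:H4→d17:-→d18:-→d19:-→d20:-→d21:-→d22:-→d23:-→d24:H1  best=H1
  ? 63.62.219.248  path d0:H4→d1:-  best=H4
  ? 162.17.67.14  path d0:H4→d1:-→d2:-→d3:-→d4:-→d5:-→d6:-→d7:-→d8:-→d9:-→d10:-→d11:-→d12:-→d13:-→d14:-→d15:-→d16:H4→d17:-→d18:-→d19:-→d20:-→d21:-→d22:-→d23:-→d24:H1  best=H1
  ? 65.159.191.136  path d0:H4→d1:-→d2:H4→d3:-→d4:-  best=H4
  ? 144.254.174.116  path d0:H4→d1:-→d2:-  best=H4
  + 96.0.0.0/3 (H1) depth=3
  ? 162.17.67.0  path d0:H4→d1:-→d2:-→d3:-→d4:-→d5:-→d6:-→d7:-→d8:-→d9:-→d10:-→d11:-→d12:-→d13:-→d14:-→d15:-→d16:H4→d17:-→d18:-→d19:-→d20:-→d21:-→d22:-→d23:-→d24:H1  best=H1
  + 31.98.105.64/28 (H0) depth=28
  + 31.0.0.0/8 (H4) depth=8
  ? 162.17.67.9  path d0:H4→d1:-→d2:-→d3:-→d4:-→d5:-→d6:-→d7:-→d8:-→d9:-→d10:-→d11:-→d12:-→d13:-→d14:-→d15:-→d16:H4→d17:-→d18:-→d19:-→d20:-→d21:-→d22:-→d23:-→d24:H1  best=H1
  del 0.0.0.0/0 (clear depth 0)
  + 0.0.0.0/0 (H0) depth=0
  del 162.17.0.0/16 (clear depth 16)
  + 78.45.117.124/32 (H5) depth=32
  + 31.96.0.0/14 (H1) depth=14
  + 162.17.64.0/20 (H0) depth=20
  del 31.0.0.0/8 (clear depth 8)
  + 78.45.117.112/28 (H0) depth=28
  del 162.17.64.0/20 (clear depth 20)
  del 64.0.0.0/2 (clear depth 2)

== LOOKUPS ==
["no-route","no-route","H0","H4","H4","H4","H1","H4","H1","H4","H4","H1","H1"]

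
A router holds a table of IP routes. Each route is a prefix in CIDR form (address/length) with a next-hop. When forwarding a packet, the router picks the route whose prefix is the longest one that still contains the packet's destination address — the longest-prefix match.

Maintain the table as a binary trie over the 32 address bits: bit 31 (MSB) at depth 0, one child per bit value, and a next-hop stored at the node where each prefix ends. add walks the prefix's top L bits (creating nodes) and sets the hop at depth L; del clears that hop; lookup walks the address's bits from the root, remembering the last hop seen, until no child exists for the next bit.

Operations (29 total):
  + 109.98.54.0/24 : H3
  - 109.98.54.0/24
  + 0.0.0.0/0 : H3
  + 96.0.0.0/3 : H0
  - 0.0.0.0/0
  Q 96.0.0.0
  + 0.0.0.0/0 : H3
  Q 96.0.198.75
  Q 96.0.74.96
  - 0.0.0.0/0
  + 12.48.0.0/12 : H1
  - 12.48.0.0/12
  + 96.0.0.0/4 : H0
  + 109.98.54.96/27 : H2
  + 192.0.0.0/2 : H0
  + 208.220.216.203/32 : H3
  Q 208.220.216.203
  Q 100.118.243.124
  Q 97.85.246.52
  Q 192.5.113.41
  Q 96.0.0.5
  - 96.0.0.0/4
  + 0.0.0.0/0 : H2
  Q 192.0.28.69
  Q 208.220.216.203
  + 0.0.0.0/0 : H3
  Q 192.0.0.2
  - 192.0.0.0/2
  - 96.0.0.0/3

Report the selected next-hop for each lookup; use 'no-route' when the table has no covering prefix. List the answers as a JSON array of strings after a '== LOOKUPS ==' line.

Trace:
  add 109.98.54.0/24 -> H3 at depth 24
  - 109.98.54.0/24 clear@24
  add 0.0.0.0/0 -> H3 at depth 0
  add 96.0.0.0/3 -> H0 at depth 3
  - 0.0.0.0/0 clear@0
  ? 96.0.0.0  path d0:-→d1:-→d2:-→d3:H0→d4:-  best=H0
  add 0.0.0.0/0 -> H3 at depth 0
  ? 96.0.198.75  path d0:H3→d1:-→d2:-→d3:H0→d4:-  best=H0
  ? 96.0.74.96  path d0:H3→d1:-→d2:-→d3:H0→d4:-  best=H0
  - 0.0.0.0/0 clear@0
  add 12.48.0.0/12 -> H1 at depth 12
  - 12.48.0.0/12 clear@12
  add 96.0.0.0/4 -> H0 at depth 4
  add 109.98.54.96/27 -> H2 at depth 27
  add 192.0.0.0/2 -> H0 at depth 2
  add 208.220.216.203/32 -> H3 at depth 32
  ? 208.220.216.203  path d0:-→d1:-→d2:H0→d3:-→d4:-→d5:-→d6:-→d7:-→d8:-→d9:-→d10:-→d11:-→d12:-→d13:-→d14:-→d15:-→d16:-→d17:-→d18:-→d19:-→d20:-→d21:-→d22:-→d23:-→d24:-→d25:-→d26:-→d27:-→d28:-→d29:-→d30:-→d31:-→d32:H3  best=H3
  ? 100.118.243.124  path d0:-→d1:-→d2:-→d3:H0→d4:H0  best=H0
  ? 97.85.246.52  path d0:-→d1:-→d2:-→d3:H0→d4:H0  best=H0
  ? 192.5.113.41  path d0:-→d1:-→d2:H0→d3:-  best=H0
  ? 96.0.0.5  path d0:-→d1:-→d2:-→d3:H0→d4:H0  best=H0
  - 96.0.0.0/4 clear@4
  add 0.0.0.0/0 -> H2 at depth 0
  ? 192.0.28.69  path d0:H2→d1:-→d2:H0→d3:-  best=H0
  ? 208.220.216.203  path d0:H2→d1:-→d2:H0→d3:-→d4:-→d5:-→d6:-→d7:-→d8:-→d9:-→d10:-→d11:-→d12:-→d13:-→d14:-→d15:-→d16:-→d17:-→d18:-→d19:-→d20:-→d21:-→d22:-→d23:-→d24:-→d25:-→d26:-→d27:-→d28:-→d29:-→d30:-→d31:-→d32:H3  best=H3
  add 0.0.0.0/0 -> H3 at depth 0
  ? 192.0.0.2  path d0:H3→d1:-→d2:H0→d3:-  best=H0
  - 192.0.0.0/2 clear@2
  - 96.0.0.0/3 clear@3

== LOOKUPS ==
["H0","H0","H0","H3","H0","H0","H0","H0","H0","H3","H0"]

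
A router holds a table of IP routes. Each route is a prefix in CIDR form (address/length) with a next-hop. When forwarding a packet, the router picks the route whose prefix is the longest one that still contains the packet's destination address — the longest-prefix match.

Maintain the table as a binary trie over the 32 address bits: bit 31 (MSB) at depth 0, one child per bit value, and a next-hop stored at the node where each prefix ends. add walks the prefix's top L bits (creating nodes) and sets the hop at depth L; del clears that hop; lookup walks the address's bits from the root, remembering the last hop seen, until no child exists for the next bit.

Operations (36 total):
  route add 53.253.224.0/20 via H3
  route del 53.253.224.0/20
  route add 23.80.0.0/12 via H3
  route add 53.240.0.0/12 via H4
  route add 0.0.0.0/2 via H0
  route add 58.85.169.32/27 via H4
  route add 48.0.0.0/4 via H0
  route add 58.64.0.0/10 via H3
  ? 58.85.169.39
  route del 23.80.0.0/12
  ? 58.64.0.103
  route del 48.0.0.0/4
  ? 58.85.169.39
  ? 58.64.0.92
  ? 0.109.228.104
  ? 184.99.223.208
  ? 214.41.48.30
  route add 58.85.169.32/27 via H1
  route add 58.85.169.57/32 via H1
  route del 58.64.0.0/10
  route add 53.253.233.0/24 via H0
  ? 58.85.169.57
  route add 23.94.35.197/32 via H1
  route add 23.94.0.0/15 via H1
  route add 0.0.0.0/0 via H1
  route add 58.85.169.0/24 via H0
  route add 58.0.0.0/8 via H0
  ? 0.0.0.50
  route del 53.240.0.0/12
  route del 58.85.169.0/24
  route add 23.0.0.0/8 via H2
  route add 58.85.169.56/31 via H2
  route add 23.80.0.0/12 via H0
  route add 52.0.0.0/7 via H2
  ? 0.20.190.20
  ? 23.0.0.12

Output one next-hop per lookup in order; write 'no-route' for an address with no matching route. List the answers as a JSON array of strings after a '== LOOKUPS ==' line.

Apply in order:
  + 53.253.224.0/20 (H3) depth=20
  del 53.253.224.0/20 (clear depth 20)
  + 23.80.0.0/12 (H3) depth=12
  + 53.240.0.0/12 (H4) depth=12
  + 0.0.0.0/2 (H0) depth=2
  + 58.85.169.32/27 (H4) depth=27
  + 48.0.0.0/4 (H0) depth=4
  + 58.64.0.0/10 (H3) depth=10
  Q 58.85.169.39: descend 001110100101010110101001001 ; hops seen [H0,H0,H3,H4] ; pick H4
  del 23.80.0.0/12 (clear depth 12)
  Q 58.64.0.103: descend 00111010010 ; hops seen [H0,H0,H3] ; pick H3
  del 48.0.0.0/4 (clear depth 4)
  Q 58.85.169.39: descend 001110100101010110101001001 ; hops seen [H0,H3,H4] ; pick H4
  Q 58.64.0.92: descend 00111010010 ; hops seen [H0,H3] ; pick H3
  Q 0.109.228.104: descend 000 ; hops seen [H0] ; pick H0
  Q 184.99.223.208: descend ε ; hops seen [∅] ; pick no-route
  Q 214.41.48.30: descend ε ; hops seen [∅] ; pick no-route
  + 58.85.169.32/27 (H1) depth=27
  + 58.85.169.57/32 (H1) depth=32
  del 58.64.0.0/10 (clear depth 10)
  + 53.253.233.0/24 (H0) depth=24
  Q 58.85.169.57: descend 00111010010101011010100100111001 ; hops seen [H0,H1,H1] ; pick H1
  + 23.94.35.197/32 (H1) depth=32
  + 23.94.0.0/15 (H1) depth=15
  + 0.0.0.0/0 (H1) depth=0
  + 58.85.169.0/24 (H0) depth=24
  + 58.0.0.0/8 (H0) depth=8
  Q 0.0.0.50: descend 000 ; hops seen [H1,H0] ; pick H0
  del 53.240.0.0/12 (clear depth 12)
  del 58.85.169.0/24 (clear depth 24)
  + 23.0.0.0/8 (H2) depth=8
  + 58.85.169.56/31 (H2) depth=31
  + 23.80.0.0/12 (H0) depth=12
  + 52.0.0.0/7 (H2) depth=7
  Q 0.20.190.20: descend 000 ; hops seen [H1,H0] ; pick H0
  Q 23.0.0.12: descend 000101110 ; hops seen [H1,H0,H2] ; pick H2

== LOOKUPS ==
["H4","H3","H4","H3","H0","no-route","no-route","H1","H0","H0","H2"]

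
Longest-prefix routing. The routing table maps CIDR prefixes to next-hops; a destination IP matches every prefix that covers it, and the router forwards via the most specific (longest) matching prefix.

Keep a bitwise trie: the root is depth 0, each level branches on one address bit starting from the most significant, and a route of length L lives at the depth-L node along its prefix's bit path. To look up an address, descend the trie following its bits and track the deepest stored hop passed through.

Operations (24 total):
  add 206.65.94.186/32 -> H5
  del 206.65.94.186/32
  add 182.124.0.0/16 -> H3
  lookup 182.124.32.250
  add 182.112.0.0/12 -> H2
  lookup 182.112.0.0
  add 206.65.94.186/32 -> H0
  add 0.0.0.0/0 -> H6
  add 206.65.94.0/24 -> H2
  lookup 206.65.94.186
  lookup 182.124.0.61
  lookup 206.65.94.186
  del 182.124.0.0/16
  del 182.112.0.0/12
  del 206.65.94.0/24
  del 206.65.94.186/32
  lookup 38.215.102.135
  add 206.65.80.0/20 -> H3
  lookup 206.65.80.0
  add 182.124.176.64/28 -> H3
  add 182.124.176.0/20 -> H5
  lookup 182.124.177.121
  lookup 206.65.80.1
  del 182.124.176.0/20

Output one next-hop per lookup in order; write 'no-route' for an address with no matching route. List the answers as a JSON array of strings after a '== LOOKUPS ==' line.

Apply in order:
  + 206.65.94.186/32 (H5) depth=32
  del 206.65.94.186/32 (clear depth 32)
  + 182.124.0.0/16 (H3) depth=16
  ? 182.124.32.250  path d0:-→d1:-→d2:-→d3:-→d4:-→d5:-→d6:-→d7:-→d8:-→d9:-→d10:-→d11:-→d12:-→d13:-→d14:-→d15:-→d16:H3  best=H3
  + 182.112.0.0/12 (H2) depth=12
  ? 182.112.0.0  path d0:-→d1:-→d2:-→d3:-→d4:-→d5:-→d6:-→d7:-→d8:-→d9:-→d10:-→d11:-→d12:H2  best=H2
  + 206.65.94.186/32 (H0) depth=32
  + 0.0.0.0/0 (H6) depth=0
  + 206.65.94.0/24 (H2) depth=24
  ? 206.65.94.186  path d0:H6→d1:-→d2:-→d3:-→d4:-→d5:-→d6:-→d7:-→d8:-→d9:-→d10:-→d11:-→d12:-→d13:-→d14:-→d15:-→d16:-→d17:-→d18:-→d19:-→d20:-→d21:-→d22:-→d23:-→d24:H2→d25:-→d26:-→d27:-→d28:-→d29:-→d30:-→d31:-→d32:H0  best=H0
  ? 182.124.0.61  path d0:H6→d1:-→d2:-→d3:-→d4:-→d5:-→d6:-→d7:-→d8:-→d9:-→d10:-→d11:-→d12:H2→d13:-→d14:-→d15:-→d16:H3  best=H3
  ? 206.65.94.186  path d0:H6→d1:-→d2:-→d3:-→d4:-→d5:-→d6:-→d7:-→d8:-→d9:-→d10:-→d11:-→d12:-→d13:-→d14:-→d15:-→d16:-→d17:-→d18:-→d19:-→d20:-→d21:-→d22:-→d23:-→d24:H2→d25:-→d26:-→d27:-→d28:-→d29:-→d30:-→d31:-→d32:H0  best=H0
  del 182.124.0.0/16 (clear depth 16)
  del 182.112.0.0/12 (clear depth 12)
  del 206.65.94.0/24 (clear depth 24)
  del 206.65.94.186/32 (clear depth 32)
  ? 38.215.102.135  path d0:H6  best=H6
  + 206.65.80.0/20 (H3) depth=20
  ? 206.65.80.0  path d0:H6→d1:-→d2:-→d3:-→d4:-→d5:-→d6:-→d7:-→d8:-→d9:-→d10:-→d11:-→d12:-→d13:-→d14:-→d15:-→d16:-→d17:-→d18:-→d19:-→d20:H3  best=H3
  + 182.124.176.64/28 (H3) depth=28
  + 182.124.176.0/20 (H5) depth=20
  ? 182.124.177.121  path d0:H6→d1:-→d2:-→d3:-→d4:-→d5:-→d6:-→d7:-→d8:-→d9:-→d10:-→d11:-→d12:-→d13:-→d14:-→d15:-→d16:-→d17:-→d18:-→d19:-→d20:H5→d21:-→d22:-→d23:-  best=H5
  ? 206.65.80.1  path d0:H6→d1:-→d2:-→d3:-→d4:-→d5:-→d6:-→d7:-→d8:-→d9:-→d10:-→d11:-→d12:-→d13:-→d14:-→d15:-→d16:-→d17:-→d18:-→d19:-→d20:H3  best=H3
  del 182.124.176.0/20 (clear depth 20)

== LOOKUPS ==
["H3","H2","H0","H3","H0","H6","H3","H5","H3"]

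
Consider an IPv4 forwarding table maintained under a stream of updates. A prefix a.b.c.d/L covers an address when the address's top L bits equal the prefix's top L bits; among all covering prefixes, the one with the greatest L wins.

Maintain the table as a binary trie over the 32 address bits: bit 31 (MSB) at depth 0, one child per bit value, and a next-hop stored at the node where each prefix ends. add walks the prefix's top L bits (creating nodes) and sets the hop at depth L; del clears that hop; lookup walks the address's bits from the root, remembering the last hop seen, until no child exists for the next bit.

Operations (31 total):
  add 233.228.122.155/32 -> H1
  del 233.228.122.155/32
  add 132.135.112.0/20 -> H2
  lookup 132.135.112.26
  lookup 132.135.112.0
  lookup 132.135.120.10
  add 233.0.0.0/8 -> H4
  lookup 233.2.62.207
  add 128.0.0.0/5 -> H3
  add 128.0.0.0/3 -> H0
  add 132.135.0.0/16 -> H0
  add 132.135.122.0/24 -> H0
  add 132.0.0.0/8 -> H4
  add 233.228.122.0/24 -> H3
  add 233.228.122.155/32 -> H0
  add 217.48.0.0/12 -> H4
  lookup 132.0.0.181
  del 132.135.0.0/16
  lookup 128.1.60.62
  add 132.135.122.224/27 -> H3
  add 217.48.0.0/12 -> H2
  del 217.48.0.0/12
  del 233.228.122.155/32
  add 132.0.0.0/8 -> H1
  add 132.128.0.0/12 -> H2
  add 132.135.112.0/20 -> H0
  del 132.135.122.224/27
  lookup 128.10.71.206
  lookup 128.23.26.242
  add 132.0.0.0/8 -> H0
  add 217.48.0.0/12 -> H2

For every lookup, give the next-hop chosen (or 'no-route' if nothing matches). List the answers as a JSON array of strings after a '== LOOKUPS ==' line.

Process each operation:
  add 233.228.122.155/32 -> H1 at depth 32
  del 233.228.122.155/32 (clear depth 32)
  add 132.135.112.0/20 -> H2 at depth 20
  lookup 132.135.112.26: bits 10000100100001110111 walk d0:-→d1:-→d2:-→d3:-→d4:-→d5:-→d6:-→d7:-→d8:-→d9:-→d10:-→d11:-→d12:-→d13:-→d14:-→d15:-→d16:-→d17:-→d18:-→d19:-→d20:H2 -> H2
  lookup 132.135.112.0: bits 10000100100001110111 walk d0:-→d1:-→d2:-→d3:-→d4:-→d5:-→d6:-→d7:-→d8:-→d9:-→d10:-→d11:-→d12:-→d13:-→d14:-→d15:-→d16:-→d17:-→d18:-→d19:-→d20:H2 -> H2
  lookup 132.135.120.10: bits 10000100100001110111 walk d0:-→d1:-→d2:-→d3:-→d4:-→d5:-→d6:-→d7:-→d8:-→d9:-→d10:-→d11:-→d12:-→d13:-→d14:-→d15:-→d16:-→d17:-→d18:-→d19:-→d20:H2 -> H2
  add 233.0.0.0/8 -> H4 at depth 8
  lookup 233.2.62.207: bits 11101001 walk d0:-→d1:-→d2:-→d3:-→d4:-→d5:-→d6:-→d7:-→d8:H4 -> H4
  add 128.0.0.0/5 -> H3 at depth 5
  add 128.0.0.0/3 -> H0 at depth 3
  add 132.135.0.0/16 -> H0 at depth 16
  add 132.135.122.0/24 -> H0 at depth 24
  add 132.0.0.0/8 -> H4 at depth 8
  add 233.228.122.0/24 -> H3 at depth 24
  add 233.228.122.155/32 -> H0 at depth 32
  add 217.48.0.0/12 -> H4 at depth 12
  lookup 132.0.0.181: bits 10000100 walk d0:-→d1:-→d2:-→d3:H0→d4:-→d5:H3→d6:-→d7:-→d8:H4 -> H4
  del 132.135.0.0/16 (clear depth 16)
  lookup 128.1.60.62: bits 10000 walk d0:-→d1:-→d2:-→d3:H0→d4:-→d5:H3 -> H3
  add 132.135.122.224/27 -> H3 at depth 27
  add 217.48.0.0/12 -> H2 at depth 12
  del 217.48.0.0/12 (clear depth 12)
  del 233.228.122.155/32 (clear depth 32)
  add 132.0.0.0/8 -> H1 at depth 8
  add 132.128.0.0/12 -> H2 at depth 12
  add 132.135.112.0/20 -> H0 at depth 20
  del 132.135.122.224/27 (clear depth 27)
  lookup 128.10.71.206: bits 10000 walk d0:-→d1:-→d2:-→d3:H0→d4:-→d5:H3 -> H3
  lookup 128.23.26.242: bits 10000 walk d0:-→d1:-→d2:-→d3:H0→d4:-→d5:H3 -> H3
  add 132.0.0.0/8 -> H0 at depth 8
  add 217.48.0.0/12 -> H2 at depth 12

== LOOKUPS ==
["H2","H2","H2","H4","H4","H3","H3","H3"]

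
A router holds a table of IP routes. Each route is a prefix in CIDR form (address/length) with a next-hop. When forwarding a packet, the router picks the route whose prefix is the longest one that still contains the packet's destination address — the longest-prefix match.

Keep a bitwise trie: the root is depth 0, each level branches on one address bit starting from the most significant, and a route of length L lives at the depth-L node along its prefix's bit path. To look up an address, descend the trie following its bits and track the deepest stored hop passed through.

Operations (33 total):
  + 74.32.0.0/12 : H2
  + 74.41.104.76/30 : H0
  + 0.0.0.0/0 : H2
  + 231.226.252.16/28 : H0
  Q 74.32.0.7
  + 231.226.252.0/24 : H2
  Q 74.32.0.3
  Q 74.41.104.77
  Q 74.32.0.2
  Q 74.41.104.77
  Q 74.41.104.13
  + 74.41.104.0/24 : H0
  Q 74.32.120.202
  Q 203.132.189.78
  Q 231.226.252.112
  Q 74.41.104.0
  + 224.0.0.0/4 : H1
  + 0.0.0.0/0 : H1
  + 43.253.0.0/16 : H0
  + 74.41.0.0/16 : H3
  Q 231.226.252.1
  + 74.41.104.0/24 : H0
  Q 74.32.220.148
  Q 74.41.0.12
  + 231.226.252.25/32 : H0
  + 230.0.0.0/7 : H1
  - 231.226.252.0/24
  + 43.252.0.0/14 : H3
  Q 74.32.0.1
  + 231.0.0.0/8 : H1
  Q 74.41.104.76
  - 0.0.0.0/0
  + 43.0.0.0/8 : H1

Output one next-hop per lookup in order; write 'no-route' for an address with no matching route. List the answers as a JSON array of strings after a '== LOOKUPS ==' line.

Process each operation:
  + 74.32.0.0/12 (H2) depth=12
  + 74.41.104.76/30 (H0) depth=30
  + 0.0.0.0/0 (H2) depth=0
  + 231.226.252.16/28 (H0) depth=28
  ? 74.32.0.7  path d0:H2→d1:-→d2:-→d3:-→d4:-→d5:-→d6:-→d7:-→d8:-→d9:-→d10:-→d11:-→d12:H2  best=H2
  + 231.226.252.0/24 (H2) depth=24
  ? 74.32.0.3  path d0:H2→d1:-→d2:-→d3:-→d4:-→d5:-→d6:-→d7:-→d8:-→d9:-→d10:-→d11:-→d12:H2  best=H2
  ? 74.41.104.77  path d0:H2→d1:-→d2:-→d3:-→d4:-→d5:-→d6:-→d7:-→d8:-→d9:-→d10:-→d11:-→d12:H2→d13:-→d14:-→d15:-→d16:-→d17:-→d18:-→d19:-→d20:-→d21:-→d22:-→d23:-→d24:-→d25:-→d26:-→d27:-→d28:-→d29:-→d30:H0  best=H0
  ? 74.32.0.2  path d0:H2→d1:-→d2:-→d3:-→d4:-→d5:-→d6:-→d7:-→d8:-→d9:-→d10:-→d11:-→d12:H2  best=H2
  ? 74.41.104.77  path d0:H2→d1:-→d2:-→d3:-→d4:-→d5:-→d6:-→d7:-→d8:-→d9:-→d10:-→d11:-→d12:H2→d13:-→d14:-→d15:-→d16:-→d17:-→d18:-→d19:-→d20:-→d21:-→d22:-→d23:-→d24:-→d25:-→d26:-→d27:-→d28:-→d29:-→d30:H0  best=H0
  ? 74.41.104.13  path d0:H2→d1:-→d2:-→d3:-→d4:-→d5:-→d6:-→d7:-→d8:-→d9:-→d10:-→d11:-→d12:H2→d13:-→d14:-→d15:-→d16:-→d17:-→d18:-→d19:-→d20:-→d21:-→d22:-→d23:-→d24:-→d25:-  best=H2
  + 74.41.104.0/24 (H0) depth=24
  ? 74.32.120.202  path d0:H2→d1:-→d2:-→d3:-→d4:-→d5:-→d6:-→d7:-→d8:-→d9:-→d10:-→d11:-→d12:H2  best=H2
  ? 203.132.189.78  path d0:H2→d1:-→d2:-  best=H2
  ? 231.226.252.112  path d0:H2→d1:-→d2:-→d3:-→d4:-→d5:-→d6:-→d7:-→d8:-→d9:-→d10:-→d11:-→d12:-→d13:-→d14:-→d15:-→d16:-→d17:-→d18:-→d19:-→d20:-→d21:-→d22:-→d23:-→d24:H2→d25:-  best=H2
  ? 74.41.104.0  path d0:H2→d1:-→d2:-→d3:-→d4:-→d5:-→d6:-→d7:-→d8:-→d9:-→d10:-→d11:-→d12:H2→d13:-→d14:-→d15:-→d16:-→d17:-→d18:-→d19:-→d20:-→d21:-→d22:-→d23:-→d24:H0→d25:-  best=H0
  + 224.0.0.0/4 (H1) depth=4
  + 0.0.0.0/0 (H1) depth=0
  + 43.253.0.0/16 (H0) depth=16
  + 74.41.0.0/16 (H3) depth=16
  ? 231.226.252.1  path d0:H1→d1:-→d2:-→d3:-→d4:H1→d5:-→d6:-→d7:-→d8:-→d9:-→d10:-→d11:-→d12:-→d13:-→d14:-→d15:-→d16:-→d17:-→d18:-→d19:-→d20:-→d21:-→d22:-→d23:-→d24:H2→d25:-→d26:-→d27:-  best=H2
  + 74.41.104.0/24 (H0) depth=24
  ? 74.32.220.148  path d0:H1→d1:-→d2:-→d3:-→d4:-→d5:-→d6:-→d7:-→d8:-→d9:-→d10:-→d11:-→d12:H2  best=H2
  ? 74.41.0.12  path d0:H1→d1:-→d2:-→d3:-→d4:-→d5:-→d6:-→d7:-→d8:-→d9:-→d10:-→d11:-→d12:H2→d13:-→d14:-→d15:-→d16:H3→d17:-  best=H3
  + 231.226.252.25/32 (H0) depth=32
  + 230.0.0.0/7 (H1) depth=7
  - 231.226.252.0/24 clear@24
  + 43.252.0.0/14 (H3) depth=14
  ? 74.32.0.1  path d0:H1→d1:-→d2:-→d3:-→d4:-→d5:-→d6:-→d7:-→d8:-→d9:-→d10:-→d11:-→d12:H2  best=H2
  + 231.0.0.0/8 (H1) depth=8
  ? 74.41.104.76  path d0:H1→d1:-→d2:-→d3:-→d4:-→d5:-→d6:-→d7:-→d8:-→d9:-→d10:-→d11:-→d12:H2→d13:-→d14:-→d15:-→d16:H3→d17:-→d18:-→d19:-→d20:-→d21:-→d22:-→d23:-→d24:H0→d25:-→d26:-→d27:-→d28:-→d29:-→d30:H0  best=H0
  - 0.0.0.0/0 clear@0
  + 43.0.0.0/8 (H1) depth=8

== LOOKUPS ==
["H2","H2","H0","H2","H0","H2","H2","H2","H2","H0","H2","H2","H3","H2","H0"]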